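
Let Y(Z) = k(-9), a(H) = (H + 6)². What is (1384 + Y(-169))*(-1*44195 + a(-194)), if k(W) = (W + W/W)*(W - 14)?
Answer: -13878368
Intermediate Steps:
k(W) = (1 + W)*(-14 + W) (k(W) = (W + 1)*(-14 + W) = (1 + W)*(-14 + W))
a(H) = (6 + H)²
Y(Z) = 184 (Y(Z) = -14 + (-9)² - 13*(-9) = -14 + 81 + 117 = 184)
(1384 + Y(-169))*(-1*44195 + a(-194)) = (1384 + 184)*(-1*44195 + (6 - 194)²) = 1568*(-44195 + (-188)²) = 1568*(-44195 + 35344) = 1568*(-8851) = -13878368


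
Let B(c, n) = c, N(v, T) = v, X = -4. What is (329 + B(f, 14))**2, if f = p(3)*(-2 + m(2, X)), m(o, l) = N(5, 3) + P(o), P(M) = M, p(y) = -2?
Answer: 101761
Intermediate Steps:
m(o, l) = 5 + o
f = -10 (f = -2*(-2 + (5 + 2)) = -2*(-2 + 7) = -2*5 = -10)
(329 + B(f, 14))**2 = (329 - 10)**2 = 319**2 = 101761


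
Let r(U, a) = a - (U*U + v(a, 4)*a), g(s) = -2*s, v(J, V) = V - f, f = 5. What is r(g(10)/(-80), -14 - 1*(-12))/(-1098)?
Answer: 65/17568 ≈ 0.0036999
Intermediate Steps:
v(J, V) = -5 + V (v(J, V) = V - 1*5 = V - 5 = -5 + V)
r(U, a) = -U² + 2*a (r(U, a) = a - (U*U + (-5 + 4)*a) = a - (U² - a) = a + (a - U²) = -U² + 2*a)
r(g(10)/(-80), -14 - 1*(-12))/(-1098) = (-(-2*10/(-80))² + 2*(-14 - 1*(-12)))/(-1098) = (-(-20*(-1/80))² + 2*(-14 + 12))*(-1/1098) = (-(¼)² + 2*(-2))*(-1/1098) = (-1*1/16 - 4)*(-1/1098) = (-1/16 - 4)*(-1/1098) = -65/16*(-1/1098) = 65/17568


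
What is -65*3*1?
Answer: -195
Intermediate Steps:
-65*3*1 = -13*15*1 = -195*1 = -195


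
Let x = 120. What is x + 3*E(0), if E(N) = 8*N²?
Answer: 120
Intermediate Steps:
x + 3*E(0) = 120 + 3*(8*0²) = 120 + 3*(8*0) = 120 + 3*0 = 120 + 0 = 120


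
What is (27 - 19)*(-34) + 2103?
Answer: 1831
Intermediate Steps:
(27 - 19)*(-34) + 2103 = 8*(-34) + 2103 = -272 + 2103 = 1831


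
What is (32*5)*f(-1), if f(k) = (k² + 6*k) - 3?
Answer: -1280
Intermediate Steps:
f(k) = -3 + k² + 6*k
(32*5)*f(-1) = (32*5)*(-3 + (-1)² + 6*(-1)) = 160*(-3 + 1 - 6) = 160*(-8) = -1280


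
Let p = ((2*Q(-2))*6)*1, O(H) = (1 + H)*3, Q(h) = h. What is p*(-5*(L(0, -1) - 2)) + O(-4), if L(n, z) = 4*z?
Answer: -729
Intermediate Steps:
O(H) = 3 + 3*H
p = -24 (p = ((2*(-2))*6)*1 = -4*6*1 = -24*1 = -24)
p*(-5*(L(0, -1) - 2)) + O(-4) = -(-120)*(4*(-1) - 2) + (3 + 3*(-4)) = -(-120)*(-4 - 2) + (3 - 12) = -(-120)*(-6) - 9 = -24*30 - 9 = -720 - 9 = -729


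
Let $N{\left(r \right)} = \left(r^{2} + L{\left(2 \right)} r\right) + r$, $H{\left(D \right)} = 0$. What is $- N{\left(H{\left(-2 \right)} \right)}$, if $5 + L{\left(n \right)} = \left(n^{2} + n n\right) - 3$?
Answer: $0$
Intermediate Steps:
$L{\left(n \right)} = -8 + 2 n^{2}$ ($L{\left(n \right)} = -5 - \left(3 - n^{2} - n n\right) = -5 + \left(\left(n^{2} + n^{2}\right) - 3\right) = -5 + \left(2 n^{2} - 3\right) = -5 + \left(-3 + 2 n^{2}\right) = -8 + 2 n^{2}$)
$N{\left(r \right)} = r + r^{2}$ ($N{\left(r \right)} = \left(r^{2} + \left(-8 + 2 \cdot 2^{2}\right) r\right) + r = \left(r^{2} + \left(-8 + 2 \cdot 4\right) r\right) + r = \left(r^{2} + \left(-8 + 8\right) r\right) + r = \left(r^{2} + 0 r\right) + r = \left(r^{2} + 0\right) + r = r^{2} + r = r + r^{2}$)
$- N{\left(H{\left(-2 \right)} \right)} = - 0 \left(1 + 0\right) = - 0 \cdot 1 = \left(-1\right) 0 = 0$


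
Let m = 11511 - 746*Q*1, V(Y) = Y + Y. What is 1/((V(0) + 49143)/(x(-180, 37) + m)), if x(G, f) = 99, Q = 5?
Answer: 7880/49143 ≈ 0.16035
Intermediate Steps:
V(Y) = 2*Y
m = 7781 (m = 11511 - 746*5*1 = 11511 - 746*5 = 11511 - 1*3730 = 11511 - 3730 = 7781)
1/((V(0) + 49143)/(x(-180, 37) + m)) = 1/((2*0 + 49143)/(99 + 7781)) = 1/((0 + 49143)/7880) = 1/(49143*(1/7880)) = 1/(49143/7880) = 7880/49143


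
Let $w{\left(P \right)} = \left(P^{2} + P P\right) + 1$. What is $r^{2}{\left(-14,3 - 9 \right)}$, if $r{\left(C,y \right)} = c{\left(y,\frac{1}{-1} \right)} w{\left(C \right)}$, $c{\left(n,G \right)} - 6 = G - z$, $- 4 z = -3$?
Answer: $\frac{44635761}{16} \approx 2.7897 \cdot 10^{6}$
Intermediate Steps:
$z = \frac{3}{4}$ ($z = \left(- \frac{1}{4}\right) \left(-3\right) = \frac{3}{4} \approx 0.75$)
$c{\left(n,G \right)} = \frac{21}{4} + G$ ($c{\left(n,G \right)} = 6 + \left(G - \frac{3}{4}\right) = 6 + \left(- \frac{3}{4} + G\right) = \frac{21}{4} + G$)
$w{\left(P \right)} = 1 + 2 P^{2}$ ($w{\left(P \right)} = \left(P^{2} + P^{2}\right) + 1 = 2 P^{2} + 1 = 1 + 2 P^{2}$)
$r{\left(C,y \right)} = \frac{17}{4} + \frac{17 C^{2}}{2}$ ($r{\left(C,y \right)} = \left(\frac{21}{4} + \frac{1}{-1}\right) \left(1 + 2 C^{2}\right) = \left(\frac{21}{4} - 1\right) \left(1 + 2 C^{2}\right) = \frac{17 \left(1 + 2 C^{2}\right)}{4} = \frac{17}{4} + \frac{17 C^{2}}{2}$)
$r^{2}{\left(-14,3 - 9 \right)} = \left(\frac{17}{4} + \frac{17 \left(-14\right)^{2}}{2}\right)^{2} = \left(\frac{17}{4} + \frac{17}{2} \cdot 196\right)^{2} = \left(\frac{17}{4} + 1666\right)^{2} = \left(\frac{6681}{4}\right)^{2} = \frac{44635761}{16}$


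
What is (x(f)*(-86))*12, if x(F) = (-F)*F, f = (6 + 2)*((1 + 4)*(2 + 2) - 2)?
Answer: 21399552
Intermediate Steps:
f = 144 (f = 8*(5*4 - 2) = 8*(20 - 2) = 8*18 = 144)
x(F) = -F²
(x(f)*(-86))*12 = (-1*144²*(-86))*12 = (-1*20736*(-86))*12 = -20736*(-86)*12 = 1783296*12 = 21399552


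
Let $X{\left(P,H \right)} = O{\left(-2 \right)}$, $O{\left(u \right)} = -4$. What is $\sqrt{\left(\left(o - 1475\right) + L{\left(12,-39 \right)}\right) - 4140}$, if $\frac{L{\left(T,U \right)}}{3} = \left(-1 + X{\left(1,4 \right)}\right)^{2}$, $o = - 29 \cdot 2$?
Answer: $3 i \sqrt{622} \approx 74.82 i$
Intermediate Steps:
$X{\left(P,H \right)} = -4$
$o = -58$ ($o = \left(-1\right) 58 = -58$)
$L{\left(T,U \right)} = 75$ ($L{\left(T,U \right)} = 3 \left(-1 - 4\right)^{2} = 3 \left(-5\right)^{2} = 3 \cdot 25 = 75$)
$\sqrt{\left(\left(o - 1475\right) + L{\left(12,-39 \right)}\right) - 4140} = \sqrt{\left(\left(-58 - 1475\right) + 75\right) - 4140} = \sqrt{\left(-1533 + 75\right) - 4140} = \sqrt{-1458 - 4140} = \sqrt{-5598} = 3 i \sqrt{622}$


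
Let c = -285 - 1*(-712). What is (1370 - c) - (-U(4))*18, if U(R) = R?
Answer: 1015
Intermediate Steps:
c = 427 (c = -285 + 712 = 427)
(1370 - c) - (-U(4))*18 = (1370 - 1*427) - (-1*4)*18 = (1370 - 427) - (-4)*18 = 943 - 1*(-72) = 943 + 72 = 1015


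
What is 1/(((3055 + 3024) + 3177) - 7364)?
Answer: 1/1892 ≈ 0.00052854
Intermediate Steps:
1/(((3055 + 3024) + 3177) - 7364) = 1/((6079 + 3177) - 7364) = 1/(9256 - 7364) = 1/1892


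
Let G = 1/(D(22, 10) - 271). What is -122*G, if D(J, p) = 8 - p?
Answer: 122/273 ≈ 0.44689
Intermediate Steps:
G = -1/273 (G = 1/((8 - 1*10) - 271) = 1/((8 - 10) - 271) = 1/(-2 - 271) = 1/(-273) = -1/273 ≈ -0.0036630)
-122*G = -122*(-1/273) = 122/273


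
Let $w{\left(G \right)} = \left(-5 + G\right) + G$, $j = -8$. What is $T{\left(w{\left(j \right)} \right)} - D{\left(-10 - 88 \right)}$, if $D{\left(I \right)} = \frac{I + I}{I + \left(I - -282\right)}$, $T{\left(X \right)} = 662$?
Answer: $\frac{28564}{43} \approx 664.28$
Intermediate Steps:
$w{\left(G \right)} = -5 + 2 G$
$D{\left(I \right)} = \frac{2 I}{282 + 2 I}$ ($D{\left(I \right)} = \frac{2 I}{I + \left(I + 282\right)} = \frac{2 I}{I + \left(282 + I\right)} = \frac{2 I}{282 + 2 I}$)
$T{\left(w{\left(j \right)} \right)} - D{\left(-10 - 88 \right)} = 662 - \frac{-10 - 88}{141 - 98} = 662 - - \frac{98}{141 - 98} = 662 - - \frac{98}{43} = 662 + \frac{98}{43} = \frac{28564}{43}$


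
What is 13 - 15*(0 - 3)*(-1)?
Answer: -32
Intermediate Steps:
13 - 15*(0 - 3)*(-1) = 13 - (-45)*(-1) = 13 - 15*3 = 13 - 45 = -32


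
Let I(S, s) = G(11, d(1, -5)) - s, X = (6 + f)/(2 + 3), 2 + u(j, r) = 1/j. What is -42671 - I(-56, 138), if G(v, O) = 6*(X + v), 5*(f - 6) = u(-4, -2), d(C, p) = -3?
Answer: -2130643/50 ≈ -42613.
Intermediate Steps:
u(j, r) = -2 + 1/j
f = 111/20 (f = 6 + (-2 + 1/(-4))/5 = 6 + (-2 - ¼)/5 = 6 + (⅕)*(-9/4) = 6 - 9/20 = 111/20 ≈ 5.5500)
X = 231/100 (X = (6 + 111/20)/(2 + 3) = (231/20)/5 = (231/20)*(⅕) = 231/100 ≈ 2.3100)
G(v, O) = 693/50 + 6*v (G(v, O) = 6*(231/100 + v) = 693/50 + 6*v)
I(S, s) = 3993/50 - s (I(S, s) = (693/50 + 6*11) - s = (693/50 + 66) - s = 3993/50 - s)
-42671 - I(-56, 138) = -42671 - (3993/50 - 1*138) = -42671 - (3993/50 - 138) = -42671 - 1*(-2907/50) = -42671 + 2907/50 = -2130643/50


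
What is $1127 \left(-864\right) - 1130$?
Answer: $-974858$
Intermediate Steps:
$1127 \left(-864\right) - 1130 = -973728 - 1130 = -974858$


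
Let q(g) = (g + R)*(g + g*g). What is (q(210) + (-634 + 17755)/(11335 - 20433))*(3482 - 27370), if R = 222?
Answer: -2080085474889816/4549 ≈ -4.5726e+11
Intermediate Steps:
q(g) = (222 + g)*(g + g²) (q(g) = (g + 222)*(g + g*g) = (222 + g)*(g + g²))
(q(210) + (-634 + 17755)/(11335 - 20433))*(3482 - 27370) = (210*(222 + 210² + 223*210) + (-634 + 17755)/(11335 - 20433))*(3482 - 27370) = (210*(222 + 44100 + 46830) + 17121/(-9098))*(-23888) = (210*91152 + 17121*(-1/9098))*(-23888) = (19141920 - 17121/9098)*(-23888) = (174153171039/9098)*(-23888) = -2080085474889816/4549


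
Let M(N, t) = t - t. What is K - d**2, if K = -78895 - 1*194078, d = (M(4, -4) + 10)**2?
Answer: -282973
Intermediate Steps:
M(N, t) = 0
d = 100 (d = (0 + 10)**2 = 10**2 = 100)
K = -272973 (K = -78895 - 194078 = -272973)
K - d**2 = -272973 - 1*100**2 = -272973 - 1*10000 = -272973 - 10000 = -282973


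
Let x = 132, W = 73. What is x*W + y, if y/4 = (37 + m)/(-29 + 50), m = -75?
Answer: 202204/21 ≈ 9628.8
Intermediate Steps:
y = -152/21 (y = 4*((37 - 75)/(-29 + 50)) = 4*(-38/21) = -152/21 ≈ -7.2381)
x*W + y = 132*73 - 152/21 = 9636 - 152/21 = 202204/21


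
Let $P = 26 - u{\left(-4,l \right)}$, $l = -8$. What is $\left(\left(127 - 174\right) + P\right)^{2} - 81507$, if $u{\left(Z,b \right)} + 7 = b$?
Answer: $-81471$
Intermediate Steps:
$u{\left(Z,b \right)} = -7 + b$
$P = 41$ ($P = 26 - \left(-7 - 8\right) = 26 - -15 = 26 + 15 = 41$)
$\left(\left(127 - 174\right) + P\right)^{2} - 81507 = \left(\left(127 - 174\right) + 41\right)^{2} - 81507 = \left(-47 + 41\right)^{2} - 81507 = \left(-6\right)^{2} - 81507 = 36 - 81507 = -81471$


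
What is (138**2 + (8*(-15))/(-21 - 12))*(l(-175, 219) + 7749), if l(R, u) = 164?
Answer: 1657963412/11 ≈ 1.5072e+8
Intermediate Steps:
(138**2 + (8*(-15))/(-21 - 12))*(l(-175, 219) + 7749) = (138**2 + (8*(-15))/(-21 - 12))*(164 + 7749) = (19044 - 120/(-33))*7913 = (19044 - 120*(-1/33))*7913 = (19044 + 40/11)*7913 = (209524/11)*7913 = 1657963412/11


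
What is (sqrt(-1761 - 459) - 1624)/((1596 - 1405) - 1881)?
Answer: 812/845 - I*sqrt(555)/845 ≈ 0.96095 - 0.02788*I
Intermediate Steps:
(sqrt(-1761 - 459) - 1624)/((1596 - 1405) - 1881) = (sqrt(-2220) - 1624)/(191 - 1881) = (2*I*sqrt(555) - 1624)/(-1690) = (-1624 + 2*I*sqrt(555))*(-1/1690) = 812/845 - I*sqrt(555)/845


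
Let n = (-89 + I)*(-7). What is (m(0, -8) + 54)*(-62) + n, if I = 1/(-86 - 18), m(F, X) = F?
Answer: -283393/104 ≈ -2724.9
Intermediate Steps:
I = -1/104 (I = 1/(-104) = -1/104 ≈ -0.0096154)
n = 64799/104 (n = (-89 - 1/104)*(-7) = -9257/104*(-7) = 64799/104 ≈ 623.07)
(m(0, -8) + 54)*(-62) + n = (0 + 54)*(-62) + 64799/104 = 54*(-62) + 64799/104 = -3348 + 64799/104 = -283393/104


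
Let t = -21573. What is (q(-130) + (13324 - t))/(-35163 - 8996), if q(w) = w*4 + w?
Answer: -34247/44159 ≈ -0.77554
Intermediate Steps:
q(w) = 5*w (q(w) = 4*w + w = 5*w)
(q(-130) + (13324 - t))/(-35163 - 8996) = (5*(-130) + (13324 - 1*(-21573)))/(-35163 - 8996) = (-650 + (13324 + 21573))/(-44159) = (-650 + 34897)*(-1/44159) = 34247*(-1/44159) = -34247/44159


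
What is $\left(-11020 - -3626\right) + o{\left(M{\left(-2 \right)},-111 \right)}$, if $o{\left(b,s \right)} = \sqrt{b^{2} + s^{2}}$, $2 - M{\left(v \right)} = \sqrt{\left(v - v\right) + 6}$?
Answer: $-7394 + \sqrt{12331 - 4 \sqrt{6}} \approx -7283.0$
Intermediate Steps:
$M{\left(v \right)} = 2 - \sqrt{6}$ ($M{\left(v \right)} = 2 - \sqrt{\left(v - v\right) + 6} = 2 - \sqrt{0 + 6} = 2 - \sqrt{6}$)
$\left(-11020 - -3626\right) + o{\left(M{\left(-2 \right)},-111 \right)} = \left(-11020 - -3626\right) + \sqrt{\left(2 - \sqrt{6}\right)^{2} + \left(-111\right)^{2}} = \left(-11020 + 3626\right) + \sqrt{\left(2 - \sqrt{6}\right)^{2} + 12321} = -7394 + \sqrt{12321 + \left(2 - \sqrt{6}\right)^{2}}$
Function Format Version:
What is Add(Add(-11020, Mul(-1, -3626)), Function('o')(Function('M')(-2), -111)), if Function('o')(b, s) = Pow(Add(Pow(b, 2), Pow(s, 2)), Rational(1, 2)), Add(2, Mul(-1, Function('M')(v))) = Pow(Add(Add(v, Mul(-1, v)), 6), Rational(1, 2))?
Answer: Add(-7394, Pow(Add(12331, Mul(-4, Pow(6, Rational(1, 2)))), Rational(1, 2))) ≈ -7283.0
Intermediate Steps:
Function('M')(v) = Add(2, Mul(-1, Pow(6, Rational(1, 2)))) (Function('M')(v) = Add(2, Mul(-1, Pow(Add(Add(v, Mul(-1, v)), 6), Rational(1, 2)))) = Add(2, Mul(-1, Pow(Add(0, 6), Rational(1, 2)))) = Add(2, Mul(-1, Pow(6, Rational(1, 2)))))
Add(Add(-11020, Mul(-1, -3626)), Function('o')(Function('M')(-2), -111)) = Add(Add(-11020, Mul(-1, -3626)), Pow(Add(Pow(Add(2, Mul(-1, Pow(6, Rational(1, 2)))), 2), Pow(-111, 2)), Rational(1, 2))) = Add(Add(-11020, 3626), Pow(Add(Pow(Add(2, Mul(-1, Pow(6, Rational(1, 2)))), 2), 12321), Rational(1, 2))) = Add(-7394, Pow(Add(12321, Pow(Add(2, Mul(-1, Pow(6, Rational(1, 2)))), 2)), Rational(1, 2)))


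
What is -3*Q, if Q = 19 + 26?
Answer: -135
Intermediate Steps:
Q = 45
-3*Q = -3*45 = -135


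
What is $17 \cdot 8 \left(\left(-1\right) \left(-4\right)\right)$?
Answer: $544$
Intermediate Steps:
$17 \cdot 8 \left(\left(-1\right) \left(-4\right)\right) = 136 \cdot 4 = 544$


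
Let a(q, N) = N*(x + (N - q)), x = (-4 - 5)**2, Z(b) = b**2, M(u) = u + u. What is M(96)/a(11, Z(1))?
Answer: 192/71 ≈ 2.7042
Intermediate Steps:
M(u) = 2*u
x = 81 (x = (-9)**2 = 81)
a(q, N) = N*(81 + N - q) (a(q, N) = N*(81 + (N - q)) = N*(81 + N - q))
M(96)/a(11, Z(1)) = (2*96)/((1**2*(81 + 1**2 - 1*11))) = 192/((1*(81 + 1 - 11))) = 192/((1*71)) = 192/71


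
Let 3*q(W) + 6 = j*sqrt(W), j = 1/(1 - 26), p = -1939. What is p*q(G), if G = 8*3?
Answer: 3878 + 3878*sqrt(6)/75 ≈ 4004.7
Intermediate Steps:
G = 24
j = -1/25 (j = 1/(-25) = -1/25 ≈ -0.040000)
q(W) = -2 - sqrt(W)/75 (q(W) = -2 + (-sqrt(W)/25)/3 = -2 - sqrt(W)/75)
p*q(G) = -1939*(-2 - 2*sqrt(6)/75) = 3878 + 3878*sqrt(6)/75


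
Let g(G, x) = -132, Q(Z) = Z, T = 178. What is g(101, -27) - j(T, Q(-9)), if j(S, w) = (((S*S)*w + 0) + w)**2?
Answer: -81319077357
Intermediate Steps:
j(S, w) = (w + w*S**2)**2 (j(S, w) = ((S**2*w + 0) + w)**2 = ((w*S**2 + 0) + w)**2 = (w*S**2 + w)**2 = (w + w*S**2)**2)
g(101, -27) - j(T, Q(-9)) = -132 - (-9)**2*(1 + 178**2)**2 = -132 - 81*(1 + 31684)**2 = -132 - 81*31685**2 = -132 - 81*1003939225 = -132 - 1*81319077225 = -132 - 81319077225 = -81319077357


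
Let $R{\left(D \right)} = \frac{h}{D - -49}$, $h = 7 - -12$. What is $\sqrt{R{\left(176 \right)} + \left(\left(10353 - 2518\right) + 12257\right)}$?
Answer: $\frac{\sqrt{4520719}}{15} \approx 141.75$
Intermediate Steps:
$h = 19$ ($h = 7 + 12 = 19$)
$R{\left(D \right)} = \frac{19}{49 + D}$ ($R{\left(D \right)} = \frac{19}{D - -49} = \frac{19}{D + 49} = \frac{19}{49 + D}$)
$\sqrt{R{\left(176 \right)} + \left(\left(10353 - 2518\right) + 12257\right)} = \sqrt{\frac{19}{49 + 176} + \left(\left(10353 - 2518\right) + 12257\right)} = \sqrt{\frac{19}{225} + \left(7835 + 12257\right)} = \sqrt{19 \cdot \frac{1}{225} + 20092} = \sqrt{\frac{19}{225} + 20092} = \sqrt{\frac{4520719}{225}} = \frac{\sqrt{4520719}}{15}$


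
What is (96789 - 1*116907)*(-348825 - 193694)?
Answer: 10914397242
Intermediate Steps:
(96789 - 1*116907)*(-348825 - 193694) = (96789 - 116907)*(-542519) = -20118*(-542519) = 10914397242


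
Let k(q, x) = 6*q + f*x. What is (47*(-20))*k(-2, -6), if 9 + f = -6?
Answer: -73320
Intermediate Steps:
f = -15 (f = -9 - 6 = -15)
k(q, x) = -15*x + 6*q (k(q, x) = 6*q - 15*x = -15*x + 6*q)
(47*(-20))*k(-2, -6) = (47*(-20))*(-15*(-6) + 6*(-2)) = -940*(90 - 12) = -940*78 = -73320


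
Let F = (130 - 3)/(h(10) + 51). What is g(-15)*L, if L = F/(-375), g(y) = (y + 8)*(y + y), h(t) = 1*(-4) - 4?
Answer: -1778/1075 ≈ -1.6540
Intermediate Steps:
h(t) = -8 (h(t) = -4 - 4 = -8)
g(y) = 2*y*(8 + y) (g(y) = (8 + y)*(2*y) = 2*y*(8 + y))
F = 127/43 (F = (130 - 3)/(-8 + 51) = 127/43 ≈ 2.9535)
L = -127/16125 (L = (127/43)/(-375) = (127/43)*(-1/375) = -127/16125 ≈ -0.0078760)
g(-15)*L = (2*(-15)*(8 - 15))*(-127/16125) = (2*(-15)*(-7))*(-127/16125) = 210*(-127/16125) = -1778/1075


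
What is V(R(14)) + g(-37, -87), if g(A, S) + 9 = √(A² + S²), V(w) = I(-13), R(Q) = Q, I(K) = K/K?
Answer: -8 + √8938 ≈ 86.541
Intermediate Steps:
I(K) = 1
V(w) = 1
g(A, S) = -9 + √(A² + S²)
V(R(14)) + g(-37, -87) = 1 + (-9 + √((-37)² + (-87)²)) = 1 + (-9 + √(1369 + 7569)) = 1 + (-9 + √8938) = -8 + √8938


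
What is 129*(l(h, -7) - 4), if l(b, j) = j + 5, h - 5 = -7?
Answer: -774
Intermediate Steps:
h = -2 (h = 5 - 7 = -2)
l(b, j) = 5 + j
129*(l(h, -7) - 4) = 129*((5 - 7) - 4) = 129*(-2 - 4) = 129*(-6) = -774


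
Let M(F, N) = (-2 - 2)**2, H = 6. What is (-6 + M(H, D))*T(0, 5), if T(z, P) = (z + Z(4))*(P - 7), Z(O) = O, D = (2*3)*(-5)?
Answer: -80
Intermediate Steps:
D = -30 (D = 6*(-5) = -30)
T(z, P) = (-7 + P)*(4 + z) (T(z, P) = (z + 4)*(P - 7) = (4 + z)*(-7 + P) = (-7 + P)*(4 + z))
M(F, N) = 16 (M(F, N) = (-4)**2 = 16)
(-6 + M(H, D))*T(0, 5) = (-6 + 16)*(-28 - 7*0 + 4*5 + 5*0) = 10*(-28 + 0 + 20 + 0) = 10*(-8) = -80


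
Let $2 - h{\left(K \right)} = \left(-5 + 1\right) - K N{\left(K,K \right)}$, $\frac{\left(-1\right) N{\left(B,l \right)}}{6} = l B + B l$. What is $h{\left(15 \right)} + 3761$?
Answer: $165763$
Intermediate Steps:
$N{\left(B,l \right)} = - 12 B l$ ($N{\left(B,l \right)} = - 6 \left(l B + B l\right) = - 6 \left(B l + B l\right) = - 6 \cdot 2 B l = - 12 B l$)
$h{\left(K \right)} = 2 + 48 K^{3}$ ($h{\left(K \right)} = 2 - \left(-5 + 1\right) - K \left(- 12 K K\right) = 2 - - 4 - K \left(- 12 K^{2}\right) = 2 - - 4 \cdot 12 K^{3} = 2 - - 48 K^{3} = 2 + 48 K^{3}$)
$h{\left(15 \right)} + 3761 = \left(2 + 48 \cdot 15^{3}\right) + 3761 = \left(2 + 48 \cdot 3375\right) + 3761 = \left(2 + 162000\right) + 3761 = 162002 + 3761 = 165763$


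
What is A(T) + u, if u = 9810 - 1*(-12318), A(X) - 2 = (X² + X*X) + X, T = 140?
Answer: 61470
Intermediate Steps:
A(X) = 2 + X + 2*X² (A(X) = 2 + ((X² + X*X) + X) = 2 + ((X² + X²) + X) = 2 + (2*X² + X) = 2 + (X + 2*X²) = 2 + X + 2*X²)
u = 22128 (u = 9810 + 12318 = 22128)
A(T) + u = (2 + 140 + 2*140²) + 22128 = (2 + 140 + 2*19600) + 22128 = (2 + 140 + 39200) + 22128 = 39342 + 22128 = 61470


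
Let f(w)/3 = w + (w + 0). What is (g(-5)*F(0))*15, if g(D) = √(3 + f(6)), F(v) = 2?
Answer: 30*√39 ≈ 187.35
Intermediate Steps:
f(w) = 6*w (f(w) = 3*(w + (w + 0)) = 3*(w + w) = 3*(2*w) = 6*w)
g(D) = √39 (g(D) = √(3 + 6*6) = √(3 + 36) = √39)
(g(-5)*F(0))*15 = (√39*2)*15 = (2*√39)*15 = 30*√39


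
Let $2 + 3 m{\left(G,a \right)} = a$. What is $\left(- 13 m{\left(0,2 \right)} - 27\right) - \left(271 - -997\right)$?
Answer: $-1295$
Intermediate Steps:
$m{\left(G,a \right)} = - \frac{2}{3} + \frac{a}{3}$
$\left(- 13 m{\left(0,2 \right)} - 27\right) - \left(271 - -997\right) = \left(- 13 \left(- \frac{2}{3} + \frac{1}{3} \cdot 2\right) - 27\right) - \left(271 - -997\right) = \left(- 13 \left(- \frac{2}{3} + \frac{2}{3}\right) - 27\right) - \left(271 + 997\right) = \left(\left(-13\right) 0 - 27\right) - 1268 = \left(0 - 27\right) - 1268 = -27 - 1268 = -1295$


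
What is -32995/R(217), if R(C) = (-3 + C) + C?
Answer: -32995/431 ≈ -76.555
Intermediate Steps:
R(C) = -3 + 2*C
-32995/R(217) = -32995/(-3 + 2*217) = -32995/(-3 + 434) = -32995/431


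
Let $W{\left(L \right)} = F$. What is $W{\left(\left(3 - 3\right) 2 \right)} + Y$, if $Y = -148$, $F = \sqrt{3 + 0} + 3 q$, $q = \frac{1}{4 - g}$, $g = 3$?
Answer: $-145 + \sqrt{3} \approx -143.27$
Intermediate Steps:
$q = 1$ ($q = \frac{1}{4 - 3} = 1^{-1} = 1$)
$F = 3 + \sqrt{3}$ ($F = \sqrt{3 + 0} + 3 \cdot 1 = \sqrt{3} + 3 = 3 + \sqrt{3} \approx 4.732$)
$W{\left(L \right)} = 3 + \sqrt{3}$
$W{\left(\left(3 - 3\right) 2 \right)} + Y = \left(3 + \sqrt{3}\right) - 148 = -145 + \sqrt{3}$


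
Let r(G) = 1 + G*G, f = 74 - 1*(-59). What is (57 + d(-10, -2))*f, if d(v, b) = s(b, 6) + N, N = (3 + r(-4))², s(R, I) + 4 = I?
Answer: 61047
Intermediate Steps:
s(R, I) = -4 + I
f = 133 (f = 74 + 59 = 133)
r(G) = 1 + G²
N = 400 (N = (3 + (1 + (-4)²))² = (3 + (1 + 16))² = (3 + 17)² = 20² = 400)
d(v, b) = 402 (d(v, b) = (-4 + 6) + 400 = 2 + 400 = 402)
(57 + d(-10, -2))*f = (57 + 402)*133 = 459*133 = 61047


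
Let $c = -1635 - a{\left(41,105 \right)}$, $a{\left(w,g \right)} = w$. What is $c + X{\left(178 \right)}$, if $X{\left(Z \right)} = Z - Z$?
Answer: $-1676$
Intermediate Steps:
$X{\left(Z \right)} = 0$
$c = -1676$ ($c = -1635 - 41 = -1676$)
$c + X{\left(178 \right)} = -1676 + 0 = -1676$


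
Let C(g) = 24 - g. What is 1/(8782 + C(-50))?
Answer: 1/8856 ≈ 0.00011292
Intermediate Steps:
1/(8782 + C(-50)) = 1/(8782 + (24 - 1*(-50))) = 1/(8782 + (24 + 50)) = 1/(8782 + 74) = 1/8856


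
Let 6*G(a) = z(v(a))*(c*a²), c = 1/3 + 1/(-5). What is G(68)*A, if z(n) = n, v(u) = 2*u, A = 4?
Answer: 2515456/45 ≈ 55899.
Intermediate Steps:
c = 2/15 (c = 1*(⅓) + 1*(-⅕) = ⅓ - ⅕ = 2/15 ≈ 0.13333)
G(a) = 2*a³/45 (G(a) = ((2*a)*(2*a²/15))/6 = (4*a³/15)/6 = 2*a³/45)
G(68)*A = ((2/45)*68³)*4 = ((2/45)*314432)*4 = (628864/45)*4 = 2515456/45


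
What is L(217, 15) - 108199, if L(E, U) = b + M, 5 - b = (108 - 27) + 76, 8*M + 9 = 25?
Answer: -108349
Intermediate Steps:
M = 2 (M = -9/8 + (⅛)*25 = -9/8 + 25/8 = 2)
b = -152 (b = 5 - ((108 - 27) + 76) = 5 - (81 + 76) = 5 - 1*157 = 5 - 157 = -152)
L(E, U) = -150 (L(E, U) = -152 + 2 = -150)
L(217, 15) - 108199 = -150 - 108199 = -108349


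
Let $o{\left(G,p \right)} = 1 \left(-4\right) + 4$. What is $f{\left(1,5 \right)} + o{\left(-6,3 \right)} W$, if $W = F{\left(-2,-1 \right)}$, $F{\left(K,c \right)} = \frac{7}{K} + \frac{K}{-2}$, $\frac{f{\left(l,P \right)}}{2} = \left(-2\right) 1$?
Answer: $-4$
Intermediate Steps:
$f{\left(l,P \right)} = -4$ ($f{\left(l,P \right)} = 2 \left(\left(-2\right) 1\right) = 2 \left(-2\right) = -4$)
$o{\left(G,p \right)} = 0$ ($o{\left(G,p \right)} = -4 + 4 = 0$)
$F{\left(K,c \right)} = \frac{7}{K} - \frac{K}{2}$ ($F{\left(K,c \right)} = \frac{7}{K} + K \left(- \frac{1}{2}\right) = \frac{7}{K} - \frac{K}{2}$)
$W = - \frac{5}{2}$ ($W = \frac{7}{-2} - -1 = 7 \left(- \frac{1}{2}\right) + 1 = - \frac{7}{2} + 1 = - \frac{5}{2} \approx -2.5$)
$f{\left(1,5 \right)} + o{\left(-6,3 \right)} W = -4 + 0 \left(- \frac{5}{2}\right) = -4 + 0 = -4$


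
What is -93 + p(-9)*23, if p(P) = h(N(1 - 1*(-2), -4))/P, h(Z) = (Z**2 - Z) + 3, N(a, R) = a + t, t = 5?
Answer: -2194/9 ≈ -243.78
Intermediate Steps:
N(a, R) = 5 + a (N(a, R) = a + 5 = 5 + a)
h(Z) = 3 + Z**2 - Z
p(P) = 59/P (p(P) = (3 + (5 + (1 - 1*(-2)))**2 - (5 + (1 - 1*(-2))))/P = (3 + (5 + (1 + 2))**2 - (5 + (1 + 2)))/P = (3 + (5 + 3)**2 - (5 + 3))/P = (3 + 8**2 - 1*8)/P = (3 + 64 - 8)/P = 59/P)
-93 + p(-9)*23 = -93 + (59/(-9))*23 = -93 + (59*(-1/9))*23 = -93 - 59/9*23 = -93 - 1357/9 = -2194/9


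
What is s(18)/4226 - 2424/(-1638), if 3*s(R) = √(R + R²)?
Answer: 404/273 + √38/4226 ≈ 1.4813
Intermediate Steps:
s(R) = √(R + R²)/3
s(18)/4226 - 2424/(-1638) = (√(18*(1 + 18))/3)/4226 - 2424/(-1638) = (√(18*19)/3)*(1/4226) - 2424*(-1/1638) = (√342/3)*(1/4226) + 404/273 = ((3*√38)/3)*(1/4226) + 404/273 = √38*(1/4226) + 404/273 = √38/4226 + 404/273 = 404/273 + √38/4226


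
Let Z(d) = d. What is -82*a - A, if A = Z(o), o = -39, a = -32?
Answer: 2663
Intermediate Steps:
A = -39
-82*a - A = -82*(-32) - 1*(-39) = 2624 + 39 = 2663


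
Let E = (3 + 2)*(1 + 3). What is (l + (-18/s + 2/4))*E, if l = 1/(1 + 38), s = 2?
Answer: -6610/39 ≈ -169.49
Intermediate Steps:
E = 20 (E = 5*4 = 20)
l = 1/39 ≈ 0.025641
(l + (-18/s + 2/4))*E = (1/39 + (-18/2 + 2/4))*20 = (1/39 + (-18*1/2 + 2*(1/4)))*20 = (1/39 + (-9 + 1/2))*20 = (1/39 - 17/2)*20 = -661/78*20 = -6610/39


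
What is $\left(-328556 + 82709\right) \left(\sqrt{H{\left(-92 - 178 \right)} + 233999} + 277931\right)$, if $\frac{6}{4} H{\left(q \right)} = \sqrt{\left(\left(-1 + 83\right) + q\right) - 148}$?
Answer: $-68328502557 - 81949 \sqrt{2105991 + 24 i \sqrt{21}} \approx -6.8447 \cdot 10^{10} - 3105.3 i$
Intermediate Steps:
$H{\left(q \right)} = \frac{2 \sqrt{-66 + q}}{3}$ ($H{\left(q \right)} = \frac{2 \sqrt{\left(\left(-1 + 83\right) + q\right) - 148}}{3} = \frac{2 \sqrt{\left(82 + q\right) - 148}}{3} = \frac{2 \sqrt{-66 + q}}{3}$)
$\left(-328556 + 82709\right) \left(\sqrt{H{\left(-92 - 178 \right)} + 233999} + 277931\right) = \left(-328556 + 82709\right) \left(\sqrt{\frac{2 \sqrt{-66 - 270}}{3} + 233999} + 277931\right) = - 245847 \left(\sqrt{\frac{2 \sqrt{-66 - 270}}{3} + 233999} + 277931\right) = - 245847 \left(\sqrt{\frac{2 \sqrt{-336}}{3} + 233999} + 277931\right) = - 245847 \left(\sqrt{\frac{2 \cdot 4 i \sqrt{21}}{3} + 233999} + 277931\right) = - 245847 \left(\sqrt{\frac{8 i \sqrt{21}}{3} + 233999} + 277931\right) = - 245847 \left(\sqrt{233999 + \frac{8 i \sqrt{21}}{3}} + 277931\right) = - 245847 \left(277931 + \sqrt{233999 + \frac{8 i \sqrt{21}}{3}}\right) = -68328502557 - 245847 \sqrt{233999 + \frac{8 i \sqrt{21}}{3}}$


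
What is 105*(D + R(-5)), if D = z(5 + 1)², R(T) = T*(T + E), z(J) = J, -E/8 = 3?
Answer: 19005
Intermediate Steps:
E = -24 (E = -8*3 = -24)
R(T) = T*(-24 + T) (R(T) = T*(T - 24) = T*(-24 + T))
D = 36 (D = (5 + 1)² = 6² = 36)
105*(D + R(-5)) = 105*(36 - 5*(-24 - 5)) = 105*(36 - 5*(-29)) = 105*(36 + 145) = 105*181 = 19005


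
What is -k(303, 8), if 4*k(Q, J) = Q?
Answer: -303/4 ≈ -75.750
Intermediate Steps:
k(Q, J) = Q/4
-k(303, 8) = -303/4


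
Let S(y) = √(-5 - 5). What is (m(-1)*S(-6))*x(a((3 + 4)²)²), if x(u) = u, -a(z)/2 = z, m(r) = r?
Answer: -9604*I*√10 ≈ -30371.0*I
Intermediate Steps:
a(z) = -2*z
S(y) = I*√10 (S(y) = √(-10) = I*√10)
(m(-1)*S(-6))*x(a((3 + 4)²)²) = (-I*√10)*(-2*(3 + 4)²)² = (-I*√10)*(-2*7²)² = (-I*√10)*(-2*49)² = -I*√10*(-98)² = -I*√10*9604 = -9604*I*√10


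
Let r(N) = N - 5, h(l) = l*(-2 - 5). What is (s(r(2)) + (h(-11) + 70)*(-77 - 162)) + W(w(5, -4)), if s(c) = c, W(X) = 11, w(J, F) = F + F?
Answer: -35125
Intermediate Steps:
w(J, F) = 2*F
h(l) = -7*l (h(l) = l*(-7) = -7*l)
r(N) = -5 + N
(s(r(2)) + (h(-11) + 70)*(-77 - 162)) + W(w(5, -4)) = ((-5 + 2) + (-7*(-11) + 70)*(-77 - 162)) + 11 = (-3 + (77 + 70)*(-239)) + 11 = (-3 + 147*(-239)) + 11 = (-3 - 35133) + 11 = -35136 + 11 = -35125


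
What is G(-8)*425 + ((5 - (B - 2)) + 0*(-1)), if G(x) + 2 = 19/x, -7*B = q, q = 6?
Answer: -103685/56 ≈ -1851.5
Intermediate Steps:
B = -6/7 (B = -⅐*6 = -6/7 ≈ -0.85714)
G(x) = -2 + 19/x
G(-8)*425 + ((5 - (B - 2)) + 0*(-1)) = (-2 + 19/(-8))*425 + ((5 - (-6/7 - 2)) + 0*(-1)) = (-2 + 19*(-⅛))*425 + ((5 - 1*(-20/7)) + 0) = (-2 - 19/8)*425 + ((5 + 20/7) + 0) = -35/8*425 + (55/7 + 0) = -14875/8 + 55/7 = -103685/56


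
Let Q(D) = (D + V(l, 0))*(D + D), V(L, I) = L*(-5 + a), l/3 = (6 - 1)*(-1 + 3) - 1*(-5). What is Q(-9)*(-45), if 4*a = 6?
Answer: -134865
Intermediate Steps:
a = 3/2 (a = (1/4)*6 = 3/2 ≈ 1.5000)
l = 45 (l = 3*((6 - 1)*(-1 + 3) - 1*(-5)) = 3*(5*2 + 5) = 3*(10 + 5) = 3*15 = 45)
V(L, I) = -7*L/2 (V(L, I) = L*(-5 + 3/2) = L*(-7/2) = -7*L/2)
Q(D) = 2*D*(-315/2 + D) (Q(D) = (D - 7/2*45)*(D + D) = (D - 315/2)*(2*D) = (-315/2 + D)*(2*D) = 2*D*(-315/2 + D))
Q(-9)*(-45) = -9*(-315 + 2*(-9))*(-45) = -9*(-315 - 18)*(-45) = -9*(-333)*(-45) = 2997*(-45) = -134865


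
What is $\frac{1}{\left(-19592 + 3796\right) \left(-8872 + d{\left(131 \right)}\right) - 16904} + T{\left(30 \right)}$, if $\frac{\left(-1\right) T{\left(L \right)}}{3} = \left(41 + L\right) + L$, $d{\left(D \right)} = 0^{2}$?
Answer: $- \frac{42457938023}{140125208} \approx -303.0$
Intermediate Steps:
$d{\left(D \right)} = 0$
$T{\left(L \right)} = -123 - 6 L$ ($T{\left(L \right)} = - 3 \left(\left(41 + L\right) + L\right) = - 3 \left(41 + 2 L\right) = -123 - 6 L$)
$\frac{1}{\left(-19592 + 3796\right) \left(-8872 + d{\left(131 \right)}\right) - 16904} + T{\left(30 \right)} = \frac{1}{\left(-19592 + 3796\right) \left(-8872 + 0\right) - 16904} - 303 = \frac{1}{\left(-15796\right) \left(-8872\right) - 16904} - 303 = \frac{1}{140142112 - 16904} - 303 = \frac{1}{140125208} - 303 = - \frac{42457938023}{140125208}$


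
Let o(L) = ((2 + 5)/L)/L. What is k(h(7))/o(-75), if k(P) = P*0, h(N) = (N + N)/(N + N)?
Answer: 0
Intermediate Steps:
h(N) = 1 (h(N) = (2*N)/((2*N)) = (2*N)*(1/(2*N)) = 1)
k(P) = 0
o(L) = 7/L**2 (o(L) = (7/L)/L = 7/L**2)
k(h(7))/o(-75) = 0/((7/(-75)**2)) = 0/((7*(1/5625))) = 0/(7/5625) = 0*(5625/7) = 0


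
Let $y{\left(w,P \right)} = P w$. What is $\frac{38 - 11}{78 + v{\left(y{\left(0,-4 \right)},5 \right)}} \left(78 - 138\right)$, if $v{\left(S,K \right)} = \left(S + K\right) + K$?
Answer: $- \frac{405}{22} \approx -18.409$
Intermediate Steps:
$v{\left(S,K \right)} = S + 2 K$ ($v{\left(S,K \right)} = \left(K + S\right) + K = S + 2 K$)
$\frac{38 - 11}{78 + v{\left(y{\left(0,-4 \right)},5 \right)}} \left(78 - 138\right) = \frac{38 - 11}{78 + \left(\left(-4\right) 0 + 2 \cdot 5\right)} \left(78 - 138\right) = \frac{27}{78 + \left(0 + 10\right)} \left(-60\right) = \frac{27}{78 + 10} \left(-60\right) = \frac{27}{88} \left(-60\right) = - \frac{405}{22}$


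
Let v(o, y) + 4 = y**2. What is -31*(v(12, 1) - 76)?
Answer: 2449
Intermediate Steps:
v(o, y) = -4 + y**2
-31*(v(12, 1) - 76) = -31*((-4 + 1**2) - 76) = -31*((-4 + 1) - 76) = -31*(-3 - 76) = -31*(-79) = 2449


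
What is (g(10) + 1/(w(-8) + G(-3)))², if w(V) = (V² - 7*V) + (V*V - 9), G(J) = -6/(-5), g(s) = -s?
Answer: 77528025/776161 ≈ 99.886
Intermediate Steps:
G(J) = 6/5 (G(J) = -6*(-⅕) = 6/5)
w(V) = -9 - 7*V + 2*V² (w(V) = (V² - 7*V) + (V² - 9) = (V² - 7*V) + (-9 + V²) = -9 - 7*V + 2*V²)
(g(10) + 1/(w(-8) + G(-3)))² = (-1*10 + 1/((-9 - 7*(-8) + 2*(-8)²) + 6/5))² = (-10 + 1/((-9 + 56 + 2*64) + 6/5))² = (-10 + 1/((-9 + 56 + 128) + 6/5))² = (-10 + 1/(175 + 6/5))² = (-10 + 1/(881/5))² = (-10 + 5/881)² = (-8805/881)² = 77528025/776161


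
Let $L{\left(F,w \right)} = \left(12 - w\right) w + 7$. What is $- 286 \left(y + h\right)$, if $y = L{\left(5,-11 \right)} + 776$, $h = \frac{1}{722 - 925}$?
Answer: $- \frac{30770454}{203} \approx -1.5158 \cdot 10^{5}$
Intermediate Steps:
$h = - \frac{1}{203}$ ($h = \frac{1}{-203} = - \frac{1}{203} \approx -0.0049261$)
$L{\left(F,w \right)} = 7 + w \left(12 - w\right)$ ($L{\left(F,w \right)} = w \left(12 - w\right) + 7 = 7 + w \left(12 - w\right)$)
$y = 530$ ($y = \left(7 - \left(-11\right)^{2} + 12 \left(-11\right)\right) + 776 = \left(7 - 121 - 132\right) + 776 = -246 + 776 = 530$)
$- 286 \left(y + h\right) = - 286 \left(530 - \frac{1}{203}\right) = \left(-286\right) \frac{107589}{203} = - \frac{30770454}{203}$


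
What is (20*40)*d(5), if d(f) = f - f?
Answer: 0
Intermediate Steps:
d(f) = 0
(20*40)*d(5) = (20*40)*0 = 800*0 = 0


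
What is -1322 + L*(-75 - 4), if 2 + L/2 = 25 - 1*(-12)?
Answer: -6852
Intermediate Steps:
L = 70 (L = -4 + 2*(25 - 1*(-12)) = -4 + 2*(25 + 12) = -4 + 2*37 = -4 + 74 = 70)
-1322 + L*(-75 - 4) = -1322 + 70*(-75 - 4) = -1322 + 70*(-79) = -1322 - 5530 = -6852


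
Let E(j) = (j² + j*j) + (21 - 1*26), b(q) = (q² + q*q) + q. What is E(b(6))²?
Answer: 147938569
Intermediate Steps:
b(q) = q + 2*q² (b(q) = (q² + q²) + q = 2*q² + q = q + 2*q²)
E(j) = -5 + 2*j² (E(j) = (j² + j²) + (21 - 26) = 2*j² - 5 = -5 + 2*j²)
E(b(6))² = (-5 + 2*(6*(1 + 2*6))²)² = (-5 + 2*(6*(1 + 12))²)² = (-5 + 2*(6*13)²)² = (-5 + 2*78²)² = (-5 + 2*6084)² = (-5 + 12168)² = 12163² = 147938569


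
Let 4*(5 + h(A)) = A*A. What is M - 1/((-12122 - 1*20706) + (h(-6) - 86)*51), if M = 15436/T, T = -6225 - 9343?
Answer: -71408849/72021460 ≈ -0.99149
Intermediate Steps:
h(A) = -5 + A²/4 (h(A) = -5 + (A*A)/4 = -5 + A²/4)
T = -15568
M = -3859/3892 (M = 15436/(-15568) = 15436*(-1/15568) = -3859/3892 ≈ -0.99152)
M - 1/((-12122 - 1*20706) + (h(-6) - 86)*51) = -3859/3892 - 1/((-12122 - 1*20706) + ((-5 + (¼)*(-6)²) - 86)*51) = -3859/3892 - 1/((-12122 - 20706) + ((-5 + (¼)*36) - 86)*51) = -3859/3892 - 1/(-32828 + ((-5 + 9) - 86)*51) = -3859/3892 - 1/(-32828 + (4 - 86)*51) = -3859/3892 - 1/(-32828 - 82*51) = -3859/3892 - 1/(-32828 - 4182) = -3859/3892 - 1/(-37010) = -3859/3892 - 1*(-1/37010) = -3859/3892 + 1/37010 = -71408849/72021460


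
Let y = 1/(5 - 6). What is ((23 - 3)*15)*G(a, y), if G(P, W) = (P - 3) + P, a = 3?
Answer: 900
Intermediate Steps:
y = -1 (y = 1/(-1) = -1)
G(P, W) = -3 + 2*P (G(P, W) = (-3 + P) + P = -3 + 2*P)
((23 - 3)*15)*G(a, y) = ((23 - 3)*15)*(-3 + 2*3) = (20*15)*(-3 + 6) = 300*3 = 900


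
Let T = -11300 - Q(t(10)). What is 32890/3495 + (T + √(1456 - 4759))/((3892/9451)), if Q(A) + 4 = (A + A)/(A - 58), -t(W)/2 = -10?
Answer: -354310257613/12922413 + 28353*I*√367/3892 ≈ -27418.0 + 139.56*I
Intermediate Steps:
t(W) = 20 (t(W) = -2*(-10) = 20)
Q(A) = -4 + 2*A/(-58 + A) (Q(A) = -4 + (A + A)/(A - 58) = -4 + (2*A)/(-58 + A) = -4 + 2*A/(-58 + A))
T = -214604/19 (T = -11300 - 2*(116 - 1*20)/(-58 + 20) = -11300 - 2*(116 - 20)/(-38) = -11300 - 2*(-1)*96/38 = -11300 - 1*(-96/19) = -11300 + 96/19 = -214604/19 ≈ -11295.)
32890/3495 + (T + √(1456 - 4759))/((3892/9451)) = 32890/3495 + (-214604/19 + √(1456 - 4759))/((3892/9451)) = 32890*(1/3495) + (-214604/19 + √(-3303))/((3892*(1/9451))) = 6578/699 + (-214604/19 + 3*I*√367)/(3892/9451) = 6578/699 + (-214604/19 + 3*I*√367)*(9451/3892) = 6578/699 + (-507055601/18487 + 28353*I*√367/3892) = -354310257613/12922413 + 28353*I*√367/3892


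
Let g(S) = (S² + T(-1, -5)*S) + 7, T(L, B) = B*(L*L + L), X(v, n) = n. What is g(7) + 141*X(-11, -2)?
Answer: -226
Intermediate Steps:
T(L, B) = B*(L + L²) (T(L, B) = B*(L² + L) = B*(L + L²))
g(S) = 7 + S² (g(S) = (S² + (-5*(-1)*(1 - 1))*S) + 7 = (S² + (-5*(-1)*0)*S) + 7 = (S² + 0*S) + 7 = (S² + 0) + 7 = S² + 7 = 7 + S²)
g(7) + 141*X(-11, -2) = (7 + 7²) + 141*(-2) = (7 + 49) - 282 = 56 - 282 = -226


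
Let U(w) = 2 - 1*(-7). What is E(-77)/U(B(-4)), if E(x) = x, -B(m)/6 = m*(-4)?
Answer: -77/9 ≈ -8.5556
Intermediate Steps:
B(m) = 24*m (B(m) = -6*m*(-4) = -(-24)*m = 24*m)
U(w) = 9 (U(w) = 2 + 7 = 9)
E(-77)/U(B(-4)) = -77/9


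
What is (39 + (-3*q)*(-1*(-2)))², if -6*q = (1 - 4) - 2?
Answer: 1156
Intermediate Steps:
q = ⅚ (q = -((1 - 4) - 2)/6 = -(-3 - 2)/6 = -⅙*(-5) = ⅚ ≈ 0.83333)
(39 + (-3*q)*(-1*(-2)))² = (39 + (-3*⅚)*(-1*(-2)))² = (39 - 5/2*2)² = (39 - 5)² = 34² = 1156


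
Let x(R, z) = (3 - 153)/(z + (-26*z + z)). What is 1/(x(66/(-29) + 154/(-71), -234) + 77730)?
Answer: 936/72755255 ≈ 1.2865e-5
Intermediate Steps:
x(R, z) = 25/(4*z) (x(R, z) = -150/(z - 25*z) = -150*(-1/(24*z)) = -(-25)/(4*z) = 25/(4*z))
1/(x(66/(-29) + 154/(-71), -234) + 77730) = 1/((25/4)/(-234) + 77730) = 1/((25/4)*(-1/234) + 77730) = 1/(-25/936 + 77730) = 1/(72755255/936) = 936/72755255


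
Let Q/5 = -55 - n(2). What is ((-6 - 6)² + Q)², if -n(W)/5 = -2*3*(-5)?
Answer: 383161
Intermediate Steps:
n(W) = -150 (n(W) = -5*(-2*3)*(-5) = -(-30)*(-5) = -5*30 = -150)
Q = 475 (Q = 5*(-55 - 1*(-150)) = 5*(-55 + 150) = 5*95 = 475)
((-6 - 6)² + Q)² = ((-6 - 6)² + 475)² = ((-12)² + 475)² = (144 + 475)² = 619² = 383161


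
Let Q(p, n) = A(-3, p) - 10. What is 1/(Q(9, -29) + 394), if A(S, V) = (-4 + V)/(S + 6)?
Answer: 3/1157 ≈ 0.0025929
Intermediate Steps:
A(S, V) = (-4 + V)/(6 + S)
Q(p, n) = -34/3 + p/3 (Q(p, n) = (-4 + p)/(6 - 3) - 10 = (-4 + p)/3 - 10 = (-4/3 + p/3) - 10 = -34/3 + p/3)
1/(Q(9, -29) + 394) = 1/((-34/3 + (⅓)*9) + 394) = 1/((-34/3 + 3) + 394) = 1/(-25/3 + 394) = 1/(1157/3) = 3/1157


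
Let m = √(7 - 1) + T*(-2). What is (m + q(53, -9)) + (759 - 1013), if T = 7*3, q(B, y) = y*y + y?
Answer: -224 + √6 ≈ -221.55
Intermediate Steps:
q(B, y) = y + y² (q(B, y) = y² + y = y + y²)
T = 21
m = -42 + √6 (m = √(7 - 1) + 21*(-2) = √6 - 42 = -42 + √6 ≈ -39.551)
(m + q(53, -9)) + (759 - 1013) = ((-42 + √6) - 9*(1 - 9)) + (759 - 1013) = ((-42 + √6) - 9*(-8)) - 254 = ((-42 + √6) + 72) - 254 = (30 + √6) - 254 = -224 + √6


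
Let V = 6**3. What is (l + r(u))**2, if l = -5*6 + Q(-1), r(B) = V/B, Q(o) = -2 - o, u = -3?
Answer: 10609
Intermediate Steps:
V = 216
r(B) = 216/B
l = -31 (l = -5*6 + (-2 - 1*(-1)) = -30 + (-2 + 1) = -30 - 1 = -31)
(l + r(u))**2 = (-31 + 216/(-3))**2 = (-31 + 216*(-1/3))**2 = (-31 - 72)**2 = (-103)**2 = 10609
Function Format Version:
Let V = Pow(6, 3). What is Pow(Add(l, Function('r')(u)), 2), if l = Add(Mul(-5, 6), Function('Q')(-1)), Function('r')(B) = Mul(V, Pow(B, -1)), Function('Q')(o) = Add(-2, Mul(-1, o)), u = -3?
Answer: 10609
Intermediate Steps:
V = 216
Function('r')(B) = Mul(216, Pow(B, -1))
l = -31 (l = Add(Mul(-5, 6), Add(-2, Mul(-1, -1))) = Add(-30, Add(-2, 1)) = Add(-30, -1) = -31)
Pow(Add(l, Function('r')(u)), 2) = Pow(Add(-31, Mul(216, Pow(-3, -1))), 2) = Pow(Add(-31, Mul(216, Rational(-1, 3))), 2) = Pow(Add(-31, -72), 2) = Pow(-103, 2) = 10609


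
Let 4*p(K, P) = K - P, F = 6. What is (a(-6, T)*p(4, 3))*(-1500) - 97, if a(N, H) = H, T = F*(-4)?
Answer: 8903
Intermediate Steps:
T = -24 (T = 6*(-4) = -24)
p(K, P) = -P/4 + K/4 (p(K, P) = (K - P)/4 = -P/4 + K/4)
(a(-6, T)*p(4, 3))*(-1500) - 97 = -24*(-¼*3 + (¼)*4)*(-1500) - 97 = -24*(-¾ + 1)*(-1500) - 97 = -24*¼*(-1500) - 97 = -6*(-1500) - 97 = 9000 - 97 = 8903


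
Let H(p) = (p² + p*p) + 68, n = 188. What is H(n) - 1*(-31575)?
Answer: 102331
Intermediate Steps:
H(p) = 68 + 2*p² (H(p) = (p² + p²) + 68 = 2*p² + 68 = 68 + 2*p²)
H(n) - 1*(-31575) = (68 + 2*188²) - 1*(-31575) = (68 + 2*35344) + 31575 = (68 + 70688) + 31575 = 70756 + 31575 = 102331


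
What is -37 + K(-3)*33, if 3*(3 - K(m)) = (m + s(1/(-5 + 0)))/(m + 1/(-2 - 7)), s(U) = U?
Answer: 1774/35 ≈ 50.686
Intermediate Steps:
K(m) = 3 - (-1/5 + m)/(3*(-1/9 + m)) (K(m) = 3 - (m + 1/(-5 + 0))/(3*(m + 1/(-2 - 7))) = 3 - (m + 1/(-5))/(3*(m + 1/(-9))) = 3 - (m - 1/5)/(3*(m - 1/9)) = 3 - (-1/5 + m)/(3*(-1/9 + m)))
-37 + K(-3)*33 = -37 + (12*(-1 + 10*(-3))/(5*(-1 + 9*(-3))))*33 = -37 + (12*(-1 - 30)/(5*(-1 - 27)))*33 = -37 + ((12/5)*(-31)/(-28))*33 = -37 + ((12/5)*(-1/28)*(-31))*33 = -37 + (93/35)*33 = -37 + 3069/35 = 1774/35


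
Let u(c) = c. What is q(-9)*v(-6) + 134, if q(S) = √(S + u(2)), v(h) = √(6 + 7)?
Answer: 134 + I*√91 ≈ 134.0 + 9.5394*I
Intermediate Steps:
v(h) = √13
q(S) = √(2 + S) (q(S) = √(S + 2) = √(2 + S))
q(-9)*v(-6) + 134 = √(2 - 9)*√13 + 134 = √(-7)*√13 + 134 = (I*√7)*√13 + 134 = I*√91 + 134 = 134 + I*√91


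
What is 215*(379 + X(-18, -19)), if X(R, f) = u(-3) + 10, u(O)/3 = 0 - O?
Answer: 85570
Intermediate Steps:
u(O) = -3*O (u(O) = 3*(0 - O) = 3*(-O) = -3*O)
X(R, f) = 19 (X(R, f) = -3*(-3) + 10 = 9 + 10 = 19)
215*(379 + X(-18, -19)) = 215*(379 + 19) = 215*398 = 85570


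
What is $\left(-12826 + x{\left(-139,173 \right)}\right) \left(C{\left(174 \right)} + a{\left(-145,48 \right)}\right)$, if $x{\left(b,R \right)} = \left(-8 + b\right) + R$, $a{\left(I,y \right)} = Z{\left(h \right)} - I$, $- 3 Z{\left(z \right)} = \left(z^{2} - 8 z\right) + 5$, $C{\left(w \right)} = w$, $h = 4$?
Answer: $- \frac{12390400}{3} \approx -4.1301 \cdot 10^{6}$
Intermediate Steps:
$Z{\left(z \right)} = - \frac{5}{3} - \frac{z^{2}}{3} + \frac{8 z}{3}$ ($Z{\left(z \right)} = - \frac{\left(z^{2} - 8 z\right) + 5}{3} = - \frac{5 + z^{2} - 8 z}{3} = - \frac{5}{3} - \frac{z^{2}}{3} + \frac{8 z}{3}$)
$a{\left(I,y \right)} = \frac{11}{3} - I$ ($a{\left(I,y \right)} = \left(- \frac{5}{3} - \frac{4^{2}}{3} + \frac{8}{3} \cdot 4\right) - I = \left(- \frac{5}{3} - \frac{16}{3} + \frac{32}{3}\right) - I = \frac{11}{3} - I$)
$x{\left(b,R \right)} = -8 + R + b$
$\left(-12826 + x{\left(-139,173 \right)}\right) \left(C{\left(174 \right)} + a{\left(-145,48 \right)}\right) = \left(-12826 - -26\right) \left(174 + \left(\frac{11}{3} - -145\right)\right) = \left(-12826 + 26\right) \left(174 + \left(\frac{11}{3} + 145\right)\right) = - 12800 \left(174 + \frac{446}{3}\right) = \left(-12800\right) \frac{968}{3} = - \frac{12390400}{3}$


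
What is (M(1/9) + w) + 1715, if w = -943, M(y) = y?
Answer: 6949/9 ≈ 772.11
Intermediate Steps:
(M(1/9) + w) + 1715 = (1/9 - 943) + 1715 = (⅑ - 943) + 1715 = -8486/9 + 1715 = 6949/9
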